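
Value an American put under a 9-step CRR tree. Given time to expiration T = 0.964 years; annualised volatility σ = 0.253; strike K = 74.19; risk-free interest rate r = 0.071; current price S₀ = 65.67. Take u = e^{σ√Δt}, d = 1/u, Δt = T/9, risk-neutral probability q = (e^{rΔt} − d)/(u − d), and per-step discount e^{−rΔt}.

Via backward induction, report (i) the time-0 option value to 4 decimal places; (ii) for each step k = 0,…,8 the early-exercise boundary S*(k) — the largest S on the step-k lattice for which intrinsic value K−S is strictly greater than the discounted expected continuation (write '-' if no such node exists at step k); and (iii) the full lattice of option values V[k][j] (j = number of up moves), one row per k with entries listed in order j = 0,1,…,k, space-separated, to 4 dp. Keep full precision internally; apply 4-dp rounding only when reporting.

Δt=0.10711, u=1.08633, d=0.92053, q=0.52536, disc=e^(-rΔt)=0.99242
k=9 terminal: V=max(K-S,0) → 43.0208 37.4071 30.7824 22.9645 13.7385 2.8510 0.0000 0.0000 0.0000 0.0000
k=8: j=0 S=33.8599 intr=40.3301 cont=39.7681 V=40.3301[EX]; j=1 S=39.9582 intr=34.2318 cont=33.6697 V=34.2318[EX]; j=2 S=47.1548 intr=27.0352 cont=26.4731 V=27.0352[EX]; j=3 S=55.6476 intr=18.5424 cont=17.9803 V=18.5424[EX]; j=4 S=65.6700 intr=8.5200 cont=7.9579 V=8.5200[EX]; j=5 S=77.4975 intr=0.0000 cont=1.3429 V=1.3429[hold]; j=6 S=91.4551 intr=0.0000 cont=0.0000 V=0.0000[hold]; j=7 S=107.9265 intr=0.0000 cont=0.0000 V=0.0000[hold]; j=8 S=127.3646 intr=0.0000 cont=0.0000 V=0.0000[hold]  S*(8)=65.6700
k=7: j=0 S=36.7829 intr=37.4071 cont=36.8451 V=37.4071[EX]; j=1 S=43.4076 intr=30.7824 cont=30.2203 V=30.7824[EX]; j=2 S=51.2255 intr=22.9645 cont=22.4024 V=22.9645[EX]; j=3 S=60.4515 intr=13.7385 cont=13.1765 V=13.7385[EX]; j=4 S=71.3390 intr=2.8510 cont=4.7135 V=4.7135[hold]; j=5 S=84.1875 intr=0.0000 cont=0.6326 V=0.6326[hold]; j=6 S=99.3500 intr=0.0000 cont=0.0000 V=0.0000[hold]; j=7 S=117.2434 intr=0.0000 cont=0.0000 V=0.0000[hold]  S*(7)=60.4515
k=6: j=0 S=39.9582 intr=34.2318 cont=33.6697 V=34.2318[EX]; j=1 S=47.1548 intr=27.0352 cont=26.4731 V=27.0352[EX]; j=2 S=55.6476 intr=18.5424 cont=17.9803 V=18.5424[EX]; j=3 S=65.6700 intr=8.5200 cont=8.9290 V=8.9290[hold]; j=4 S=77.4975 intr=0.0000 cont=2.5501 V=2.5501[hold]; j=5 S=91.4551 intr=0.0000 cont=0.2980 V=0.2980[hold]; j=6 S=107.9265 intr=0.0000 cont=0.0000 V=0.0000[hold]  S*(6)=55.6476
k=5: j=0 S=43.4076 intr=30.7824 cont=30.2203 V=30.7824[EX]; j=1 S=51.2255 intr=22.9645 cont=22.4024 V=22.9645[EX]; j=2 S=60.4515 intr=13.7385 cont=13.3897 V=13.7385[EX]; j=3 S=71.3390 intr=2.8510 cont=5.5356 V=5.5356[hold]; j=4 S=84.1875 intr=0.0000 cont=1.3566 V=1.3566[hold]; j=5 S=99.3500 intr=0.0000 cont=0.1404 V=0.1404[hold]  S*(5)=60.4515
k=4: j=0 S=47.1548 intr=27.0352 cont=26.4731 V=27.0352[EX]; j=1 S=55.6476 intr=18.5424 cont=17.9803 V=18.5424[EX]; j=2 S=65.6700 intr=8.5200 cont=9.3576 V=9.3576[hold]; j=3 S=77.4975 intr=0.0000 cont=3.3148 V=3.3148[hold]; j=4 S=91.4551 intr=0.0000 cont=0.7122 V=0.7122[hold]  S*(4)=55.6476
k=3: j=0 S=51.2255 intr=22.9645 cont=22.4024 V=22.9645[EX]; j=1 S=60.4515 intr=13.7385 cont=13.6132 V=13.7385[EX]; j=2 S=71.3390 intr=2.8510 cont=6.1361 V=6.1361[hold]; j=3 S=84.1875 intr=0.0000 cont=1.9328 V=1.9328[hold]  S*(3)=60.4515
k=2: j=0 S=55.6476 intr=18.5424 cont=17.9803 V=18.5424[EX]; j=1 S=65.6700 intr=8.5200 cont=9.6707 V=9.6707[hold]; j=2 S=77.4975 intr=0.0000 cont=3.8981 V=3.8981[hold]  S*(2)=55.6476
k=1: j=0 S=60.4515 intr=13.7385 cont=13.7764 V=13.7764[hold]; j=1 S=71.3390 intr=2.8510 cont=6.5878 V=6.5878[hold]  S*(1)=-
k=0: j=0 S=65.6700 intr=8.5200 cont=9.9241 V=9.9241[hold]  S*(0)=-

price = 9.9241
boundary = - - 55.6476 60.4515 55.6476 60.4515 55.6476 60.4515 65.6700
tree:
9.9241
13.7764 6.5878
18.5424 9.6707 3.8981
22.9645 13.7385 6.1361 1.9328
27.0352 18.5424 9.3576 3.3148 0.7122
30.7824 22.9645 13.7385 5.5356 1.3566 0.1404
34.2318 27.0352 18.5424 8.9290 2.5501 0.2980 0.0000
37.4071 30.7824 22.9645 13.7385 4.7135 0.6326 0.0000 0.0000
40.3301 34.2318 27.0352 18.5424 8.5200 1.3429 0.0000 0.0000 0.0000
43.0208 37.4071 30.7824 22.9645 13.7385 2.8510 0.0000 0.0000 0.0000 0.0000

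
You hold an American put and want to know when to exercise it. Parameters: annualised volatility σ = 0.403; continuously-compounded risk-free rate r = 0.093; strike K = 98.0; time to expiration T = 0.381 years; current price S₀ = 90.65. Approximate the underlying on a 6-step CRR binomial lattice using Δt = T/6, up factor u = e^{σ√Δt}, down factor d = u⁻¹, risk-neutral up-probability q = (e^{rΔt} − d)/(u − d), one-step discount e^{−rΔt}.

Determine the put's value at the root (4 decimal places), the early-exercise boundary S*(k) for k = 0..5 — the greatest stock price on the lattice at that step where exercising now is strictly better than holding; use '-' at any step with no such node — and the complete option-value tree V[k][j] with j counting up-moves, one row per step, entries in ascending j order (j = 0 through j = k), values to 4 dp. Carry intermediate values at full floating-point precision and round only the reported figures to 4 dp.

Δt=0.06350, u=1.10689, d=0.90343, q=0.50375, disc=e^(-rΔt)=0.99411
k=6 terminal: V=max(K-S,0) → 48.7116 37.6117 24.0122 7.3500 0.0000 0.0000 0.0000
k=5: j=0 S=54.5568 intr=43.4432 cont=42.8662 V=43.4432[EX]; j=1 S=66.8431 intr=31.1569 cont=30.5799 V=31.1569[EX]; j=2 S=81.8962 intr=16.1038 cont=15.5267 V=16.1038[EX]; j=3 S=100.3394 intr=0.0000 cont=3.6260 V=3.6260[hold]; j=4 S=122.9361 intr=0.0000 cont=0.0000 V=0.0000[hold]; j=5 S=150.6215 intr=0.0000 cont=0.0000 V=0.0000[hold]  S*(5)=81.8962
k=4: j=0 S=60.3883 intr=37.6117 cont=37.0347 V=37.6117[EX]; j=1 S=73.9878 intr=24.0122 cont=23.4352 V=24.0122[EX]; j=2 S=90.6500 intr=7.3500 cont=9.7603 V=9.7603[hold]; j=3 S=111.0645 intr=0.0000 cont=1.7888 V=1.7888[hold]; j=4 S=136.0765 intr=0.0000 cont=0.0000 V=0.0000[hold]  S*(4)=73.9878
k=3: j=0 S=66.8431 intr=31.1569 cont=30.5799 V=31.1569[EX]; j=1 S=81.8962 intr=16.1038 cont=16.7338 V=16.7338[hold]; j=2 S=100.3394 intr=0.0000 cont=5.7109 V=5.7109[hold]; j=3 S=122.9361 intr=0.0000 cont=0.8825 V=0.8825[hold]  S*(3)=66.8431
k=2: j=0 S=73.9878 intr=24.0122 cont=23.7507 V=24.0122[EX]; j=1 S=90.6500 intr=7.3500 cont=11.1152 V=11.1152[hold]; j=2 S=111.0645 intr=0.0000 cont=3.2593 V=3.2593[hold]  S*(2)=73.9878
k=1: j=0 S=81.8962 intr=16.1038 cont=17.4123 V=17.4123[hold]; j=1 S=100.3394 intr=0.0000 cont=7.1157 V=7.1157[hold]  S*(1)=-
k=0: j=0 S=90.6500 intr=7.3500 cont=12.1534 V=12.1534[hold]  S*(0)=-

price = 12.1534
boundary = - - 73.9878 66.8431 73.9878 81.8962
tree:
12.1534
17.4123 7.1157
24.0122 11.1152 3.2593
31.1569 16.7338 5.7109 0.8825
37.6117 24.0122 9.7603 1.7888 0.0000
43.4432 31.1569 16.1038 3.6260 0.0000 0.0000
48.7116 37.6117 24.0122 7.3500 0.0000 0.0000 0.0000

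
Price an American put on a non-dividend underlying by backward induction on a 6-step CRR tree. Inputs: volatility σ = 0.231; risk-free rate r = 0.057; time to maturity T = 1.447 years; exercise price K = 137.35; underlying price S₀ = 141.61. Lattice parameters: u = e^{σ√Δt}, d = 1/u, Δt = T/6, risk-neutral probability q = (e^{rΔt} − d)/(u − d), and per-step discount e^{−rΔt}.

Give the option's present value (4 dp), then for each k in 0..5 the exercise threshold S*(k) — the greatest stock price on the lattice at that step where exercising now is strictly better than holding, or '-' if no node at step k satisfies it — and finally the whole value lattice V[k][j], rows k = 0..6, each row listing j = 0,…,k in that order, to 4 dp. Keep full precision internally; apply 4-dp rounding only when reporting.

Δt=0.24117  u=1.12013  d=0.89276  q=0.53255  discount=0.98635
step 6 (expiry): payoffs max(K−S,0) = 65.6544 47.3948 24.4848 0.0000 0.0000 0.0000 0.0000
step 5: (k=5,j=0): S=80.3081, (K−S)⁺=57.0419, hold=55.1667 ⇒ V=57.0419 exercise | (k=5,j=1): S=100.7612, (K−S)⁺=36.5888, hold=34.7136 ⇒ V=36.5888 exercise | (k=5,j=2): S=126.4233, (K−S)⁺=10.9267, hold=11.2892 ⇒ V=11.2892 continue | (k=5,j=3): S=158.6210, (K−S)⁺=0.0000, hold=0.0000 ⇒ V=0.0000 continue | (k=5,j=4): S=199.0190, (K−S)⁺=0.0000, hold=0.0000 ⇒ V=0.0000 continue | (k=5,j=5): S=249.7056, (K−S)⁺=0.0000, hold=0.0000 ⇒ V=0.0000 continue  boundary S*=100.7612
step 4: (k=4,j=0): S=89.9552, (K−S)⁺=47.3948, hold=45.5196 ⇒ V=47.3948 exercise | (k=4,j=1): S=112.8652, (K−S)⁺=24.4848, hold=22.8000 ⇒ V=24.4848 exercise | (k=4,j=2): S=141.6100, (K−S)⁺=0.0000, hold=5.2051 ⇒ V=5.2051 continue | (k=4,j=3): S=177.6755, (K−S)⁺=0.0000, hold=0.0000 ⇒ V=0.0000 continue | (k=4,j=4): S=222.9263, (K−S)⁺=0.0000, hold=0.0000 ⇒ V=0.0000 continue  boundary S*=112.8652
step 3: (k=3,j=0): S=100.7612, (K−S)⁺=36.5888, hold=34.7136 ⇒ V=36.5888 exercise | (k=3,j=1): S=126.4233, (K−S)⁺=10.9267, hold=14.0234 ⇒ V=14.0234 continue | (k=3,j=2): S=158.6210, (K−S)⁺=0.0000, hold=2.3999 ⇒ V=2.3999 continue | (k=3,j=3): S=199.0190, (K−S)⁺=0.0000, hold=0.0000 ⇒ V=0.0000 continue  boundary S*=100.7612
step 2: (k=2,j=0): S=112.8652, (K−S)⁺=24.4848, hold=24.2362 ⇒ V=24.4848 exercise | (k=2,j=1): S=141.6100, (K−S)⁺=0.0000, hold=7.7264 ⇒ V=7.7264 continue | (k=2,j=2): S=177.6755, (K−S)⁺=0.0000, hold=1.1065 ⇒ V=1.1065 continue  boundary S*=112.8652
step 1: (k=1,j=0): S=126.4233, (K−S)⁺=10.9267, hold=15.3477 ⇒ V=15.3477 continue | (k=1,j=1): S=158.6210, (K−S)⁺=0.0000, hold=4.1437 ⇒ V=4.1437 continue  boundary S*=-
step 0: (k=0,j=0): S=141.6100, (K−S)⁺=0.0000, hold=9.2530 ⇒ V=9.2530 continue  boundary S*=-

price = 9.2530
boundary = - - 112.8652 100.7612 112.8652 100.7612
tree:
9.2530
15.3477 4.1437
24.4848 7.7264 1.1065
36.5888 14.0234 2.3999 0.0000
47.3948 24.4848 5.2051 0.0000 0.0000
57.0419 36.5888 11.2892 0.0000 0.0000 0.0000
65.6544 47.3948 24.4848 0.0000 0.0000 0.0000 0.0000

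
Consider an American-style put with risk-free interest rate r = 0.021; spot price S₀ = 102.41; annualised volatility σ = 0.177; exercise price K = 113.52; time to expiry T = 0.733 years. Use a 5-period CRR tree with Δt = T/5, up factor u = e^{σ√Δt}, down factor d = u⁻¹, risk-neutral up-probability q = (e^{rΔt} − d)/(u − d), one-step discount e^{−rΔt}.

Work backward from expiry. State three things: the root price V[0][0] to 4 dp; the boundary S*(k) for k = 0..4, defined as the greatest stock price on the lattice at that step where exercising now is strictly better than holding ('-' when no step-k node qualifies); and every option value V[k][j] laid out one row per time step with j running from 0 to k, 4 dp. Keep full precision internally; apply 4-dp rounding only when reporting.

params: Δt=0.14660 u=1.07012 d=0.93447 q=0.50579 e^(-rΔt)=0.99693
t_5 payoffs: 40.5439 29.9510 17.8204 3.9291 0.0000 0.0000
t_4: node(4,0) S=78.0932 payoff=35.4268 vs cont=35.0779 → 35.4268 [stop]  node(4,1) S=89.4289 payoff=24.0911 vs cont=23.7422 → 24.0911 [stop]  node(4,2) S=102.4100 payoff=11.1100 vs cont=10.7611 → 11.1100 [stop]  node(4,3) S=117.2754 payoff=0.0000 vs cont=1.9358 → 1.9358 [wait]  node(4,4) S=134.2987 payoff=0.0000 vs cont=0.0000 → 0.0000 [wait]  ⇒ S*(4)=102.4100
t_3: node(3,0) S=83.5690 payoff=29.9510 vs cont=29.6020 → 29.9510 [stop]  node(3,1) S=95.6996 payoff=17.8204 vs cont=17.4715 → 17.8204 [stop]  node(3,2) S=109.5909 payoff=3.9291 vs cont=6.4498 → 6.4498 [wait]  node(3,3) S=125.4987 payoff=0.0000 vs cont=0.9537 → 0.9537 [wait]  ⇒ S*(3)=95.6996
t_2: node(2,0) S=89.4289 payoff=24.0911 vs cont=23.7422 → 24.0911 [stop]  node(2,1) S=102.4100 payoff=11.1100 vs cont=12.0321 → 12.0321 [wait]  node(2,2) S=117.2754 payoff=0.0000 vs cont=3.6587 → 3.6587 [wait]  ⇒ S*(2)=89.4289
t_1: node(1,0) S=95.6996 payoff=17.8204 vs cont=17.9365 → 17.9365 [wait]  node(1,1) S=109.5909 payoff=3.9291 vs cont=7.7729 → 7.7729 [wait]  ⇒ S*(1)=-
t_0: node(0,0) S=102.4100 payoff=11.1100 vs cont=12.7565 → 12.7565 [wait]  ⇒ S*(0)=-

price = 12.7565
boundary = - - 89.4289 95.6996 102.4100
tree:
12.7565
17.9365 7.7729
24.0911 12.0321 3.6587
29.9510 17.8204 6.4498 0.9537
35.4268 24.0911 11.1100 1.9358 0.0000
40.5439 29.9510 17.8204 3.9291 0.0000 0.0000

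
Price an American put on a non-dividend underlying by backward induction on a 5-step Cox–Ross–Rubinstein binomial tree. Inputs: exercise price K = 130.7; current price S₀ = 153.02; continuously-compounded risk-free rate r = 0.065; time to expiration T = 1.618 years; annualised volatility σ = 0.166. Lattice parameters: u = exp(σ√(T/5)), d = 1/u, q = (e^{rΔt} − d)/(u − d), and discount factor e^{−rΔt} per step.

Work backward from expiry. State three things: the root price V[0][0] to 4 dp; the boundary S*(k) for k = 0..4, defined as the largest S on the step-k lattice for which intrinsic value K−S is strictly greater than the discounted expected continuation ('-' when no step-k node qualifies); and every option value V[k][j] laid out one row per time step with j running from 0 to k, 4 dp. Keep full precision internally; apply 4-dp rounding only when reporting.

price = 1.7087
boundary = - - - 115.2700 104.8831
tree:
1.7087
3.6630 0.4056
7.6551 1.0072 0.0000
15.4300 2.5016 0.0000 0.0000
25.8169 6.2128 0.0000 0.0000 0.0000
35.2678 15.4300 0.0000 0.0000 0.0000 0.0000

params: Δt=0.32360 u=1.09903 d=0.90989 q=0.58880 e^(-rΔt)=0.97919
t_5 payoffs: 35.2678 15.4300 0.0000 0.0000 0.0000 0.0000
t_4: node(4,0) S=104.8831 payoff=25.8169 vs cont=23.0964 → 25.8169 [stop]  node(4,1) S=126.6855 payoff=4.0145 vs cont=6.2128 → 6.2128 [wait]  node(4,2) S=153.0200 payoff=0.0000 vs cont=0.0000 → 0.0000 [wait]  node(4,3) S=184.8287 payoff=0.0000 vs cont=0.0000 → 0.0000 [wait]  node(4,4) S=223.2497 payoff=0.0000 vs cont=0.0000 → 0.0000 [wait]  ⇒ S*(4)=104.8831
t_3: node(3,0) S=115.2700 payoff=15.4300 vs cont=13.9770 → 15.4300 [stop]  node(3,1) S=139.2315 payoff=0.0000 vs cont=2.5016 → 2.5016 [wait]  node(3,2) S=168.1740 payoff=0.0000 vs cont=0.0000 → 0.0000 [wait]  node(3,3) S=203.1328 payoff=0.0000 vs cont=0.0000 → 0.0000 [wait]  ⇒ S*(3)=115.2700
t_2: node(2,0) S=126.6855 payoff=4.0145 vs cont=7.6551 → 7.6551 [wait]  node(2,1) S=153.0200 payoff=0.0000 vs cont=1.0072 → 1.0072 [wait]  node(2,2) S=184.8287 payoff=0.0000 vs cont=0.0000 → 0.0000 [wait]  ⇒ S*(2)=-
t_1: node(1,0) S=139.2315 payoff=0.0000 vs cont=3.6630 → 3.6630 [wait]  node(1,1) S=168.1740 payoff=0.0000 vs cont=0.4056 → 0.4056 [wait]  ⇒ S*(1)=-
t_0: node(0,0) S=153.0200 payoff=0.0000 vs cont=1.7087 → 1.7087 [wait]  ⇒ S*(0)=-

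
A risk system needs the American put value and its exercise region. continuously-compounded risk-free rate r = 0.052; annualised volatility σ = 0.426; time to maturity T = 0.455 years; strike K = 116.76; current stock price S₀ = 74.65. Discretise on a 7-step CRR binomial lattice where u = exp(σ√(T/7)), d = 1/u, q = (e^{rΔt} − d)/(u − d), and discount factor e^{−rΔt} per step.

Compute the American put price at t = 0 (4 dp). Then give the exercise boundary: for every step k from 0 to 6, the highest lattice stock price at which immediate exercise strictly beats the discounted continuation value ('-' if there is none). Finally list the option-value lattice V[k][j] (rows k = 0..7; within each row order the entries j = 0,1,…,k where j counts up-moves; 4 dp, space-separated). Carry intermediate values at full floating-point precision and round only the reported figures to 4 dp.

Δt=0.06500  u=1.11473  d=0.89708  q=0.48843  discount=0.99663
step 7 (expiry): payoffs max(K−S,0) = 81.8579 73.3901 62.8679 49.7929 33.5457 13.3566 0.0000 0.0000
step 6: (k=6,j=0): S=38.9063, (K−S)⁺=77.8537, hold=77.4597 ⇒ V=77.8537 exercise | (k=6,j=1): S=48.3455, (K−S)⁺=68.4145, hold=68.0205 ⇒ V=68.4145 exercise | (k=6,j=2): S=60.0749, (K−S)⁺=56.6851, hold=56.2911 ⇒ V=56.6851 exercise | (k=6,j=3): S=74.6500, (K−S)⁺=42.1100, hold=41.7160 ⇒ V=42.1100 exercise | (k=6,j=4): S=92.7612, (K−S)⁺=23.9988, hold=23.6048 ⇒ V=23.9988 exercise | (k=6,j=5): S=115.2665, (K−S)⁺=1.4935, hold=6.8098 ⇒ V=6.8098 continue | (k=6,j=6): S=143.2319, (K−S)⁺=0.0000, hold=0.0000 ⇒ V=0.0000 continue  boundary S*=92.7612
step 5: (k=5,j=0): S=43.3699, (K−S)⁺=73.3901, hold=72.9961 ⇒ V=73.3901 exercise | (k=5,j=1): S=53.8921, (K−S)⁺=62.8679, hold=62.4740 ⇒ V=62.8679 exercise | (k=5,j=2): S=66.9671, (K−S)⁺=49.7929, hold=49.3989 ⇒ V=49.7929 exercise | (k=5,j=3): S=83.2143, (K−S)⁺=33.5457, hold=33.1517 ⇒ V=33.5457 exercise | (k=5,j=4): S=103.4034, (K−S)⁺=13.3566, hold=15.5505 ⇒ V=15.5505 continue | (k=5,j=5): S=128.4906, (K−S)⁺=0.0000, hold=3.4719 ⇒ V=3.4719 continue  boundary S*=83.2143
step 4: (k=4,j=0): S=48.3455, (K−S)⁺=68.4145, hold=68.0205 ⇒ V=68.4145 exercise | (k=4,j=1): S=60.0749, (K−S)⁺=56.6851, hold=56.2911 ⇒ V=56.6851 exercise | (k=4,j=2): S=74.6500, (K−S)⁺=42.1100, hold=41.7160 ⇒ V=42.1100 exercise | (k=4,j=3): S=92.7612, (K−S)⁺=23.9988, hold=24.6727 ⇒ V=24.6727 continue | (k=4,j=4): S=115.2665, (K−S)⁺=1.4935, hold=9.6184 ⇒ V=9.6184 continue  boundary S*=74.6500
step 3: (k=3,j=0): S=53.8921, (K−S)⁺=62.8679, hold=62.4740 ⇒ V=62.8679 exercise | (k=3,j=1): S=66.9671, (K−S)⁺=49.7929, hold=49.3989 ⇒ V=49.7929 exercise | (k=3,j=2): S=83.2143, (K−S)⁺=33.5457, hold=33.4798 ⇒ V=33.5457 exercise | (k=3,j=3): S=103.4034, (K−S)⁺=13.3566, hold=17.2613 ⇒ V=17.2613 continue  boundary S*=83.2143
step 2: (k=2,j=0): S=60.0749, (K−S)⁺=56.6851, hold=56.2911 ⇒ V=56.6851 exercise | (k=2,j=1): S=74.6500, (K−S)⁺=42.1100, hold=41.7160 ⇒ V=42.1100 exercise | (k=2,j=2): S=92.7612, (K−S)⁺=23.9988, hold=25.5055 ⇒ V=25.5055 continue  boundary S*=74.6500
step 1: (k=1,j=0): S=66.9671, (K−S)⁺=49.7929, hold=49.3989 ⇒ V=49.7929 exercise | (k=1,j=1): S=83.2143, (K−S)⁺=33.5457, hold=33.8851 ⇒ V=33.8851 continue  boundary S*=66.9671
step 0: (k=0,j=0): S=74.6500, (K−S)⁺=42.1100, hold=41.8813 ⇒ V=42.1100 exercise  boundary S*=74.6500

price = 42.1100
boundary = 74.6500 66.9671 74.6500 83.2143 74.6500 83.2143 92.7612
tree:
42.1100
49.7929 33.8851
56.6851 42.1100 25.5055
62.8679 49.7929 33.5457 17.2613
68.4145 56.6851 42.1100 24.6727 9.6184
73.3901 62.8679 49.7929 33.5457 15.5505 3.4719
77.8537 68.4145 56.6851 42.1100 23.9988 6.8098 0.0000
81.8579 73.3901 62.8679 49.7929 33.5457 13.3566 0.0000 0.0000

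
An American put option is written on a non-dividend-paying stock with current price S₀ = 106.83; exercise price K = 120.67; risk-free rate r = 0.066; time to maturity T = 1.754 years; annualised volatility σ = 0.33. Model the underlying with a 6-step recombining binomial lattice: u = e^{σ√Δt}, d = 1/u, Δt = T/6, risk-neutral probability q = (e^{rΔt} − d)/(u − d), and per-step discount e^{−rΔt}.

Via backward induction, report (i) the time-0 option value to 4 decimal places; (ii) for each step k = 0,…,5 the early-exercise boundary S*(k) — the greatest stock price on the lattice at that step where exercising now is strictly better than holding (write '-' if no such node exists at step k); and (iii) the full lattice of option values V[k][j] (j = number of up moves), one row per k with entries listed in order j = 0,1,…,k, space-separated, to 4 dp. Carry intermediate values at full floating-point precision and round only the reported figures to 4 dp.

price = 21.8051
boundary = - - 74.7681 89.3727 74.7681 89.3727
tree:
21.8051
32.2053 12.6385
45.9019 20.2668 5.7869
58.1200 31.2973 10.4355 1.5384
68.3414 45.9019 18.3760 3.1996 0.0000
76.8925 58.1200 31.2973 6.6545 0.0000 0.0000
84.0463 68.3414 45.9019 13.8400 0.0000 0.0000 0.0000

Δt=0.29233  u=1.19533  d=0.83659  q=0.50982  discount=0.98089
step 6 (expiry): payoffs max(K−S,0) = 84.0463 68.3414 45.9019 13.8400 0.0000 0.0000 0.0000
step 5: (k=5,j=0): S=43.7775, (K−S)⁺=76.8925, hold=74.5866 ⇒ V=76.8925 exercise | (k=5,j=1): S=62.5500, (K−S)⁺=58.1200, hold=55.8141 ⇒ V=58.1200 exercise | (k=5,j=2): S=89.3727, (K−S)⁺=31.2973, hold=28.9914 ⇒ V=31.2973 exercise | (k=5,j=3): S=127.6973, (K−S)⁺=0.0000, hold=6.6545 ⇒ V=6.6545 continue | (k=5,j=4): S=182.4563, (K−S)⁺=0.0000, hold=0.0000 ⇒ V=0.0000 continue | (k=5,j=5): S=260.6969, (K−S)⁺=0.0000, hold=0.0000 ⇒ V=0.0000 continue  boundary S*=89.3727
step 4: (k=4,j=0): S=52.3286, (K−S)⁺=68.3414, hold=66.0355 ⇒ V=68.3414 exercise | (k=4,j=1): S=74.7681, (K−S)⁺=45.9019, hold=43.5960 ⇒ V=45.9019 exercise | (k=4,j=2): S=106.8300, (K−S)⁺=13.8400, hold=18.3760 ⇒ V=18.3760 continue | (k=4,j=3): S=152.6407, (K−S)⁺=0.0000, hold=3.1996 ⇒ V=3.1996 continue | (k=4,j=4): S=218.0958, (K−S)⁺=0.0000, hold=0.0000 ⇒ V=0.0000 continue  boundary S*=74.7681
step 3: (k=3,j=0): S=62.5500, (K−S)⁺=58.1200, hold=55.8141 ⇒ V=58.1200 exercise | (k=3,j=1): S=89.3727, (K−S)⁺=31.2973, hold=31.2598 ⇒ V=31.2973 exercise | (k=3,j=2): S=127.6973, (K−S)⁺=0.0000, hold=10.4355 ⇒ V=10.4355 continue | (k=3,j=3): S=182.4563, (K−S)⁺=0.0000, hold=1.5384 ⇒ V=1.5384 continue  boundary S*=89.3727
step 2: (k=2,j=0): S=74.7681, (K−S)⁺=45.9019, hold=43.5960 ⇒ V=45.9019 exercise | (k=2,j=1): S=106.8300, (K−S)⁺=13.8400, hold=20.2668 ⇒ V=20.2668 continue | (k=2,j=2): S=152.6407, (K−S)⁺=0.0000, hold=5.7869 ⇒ V=5.7869 continue  boundary S*=74.7681
step 1: (k=1,j=0): S=89.3727, (K−S)⁺=31.2973, hold=32.2053 ⇒ V=32.2053 continue | (k=1,j=1): S=127.6973, (K−S)⁺=0.0000, hold=12.6385 ⇒ V=12.6385 continue  boundary S*=-
step 0: (k=0,j=0): S=106.8300, (K−S)⁺=13.8400, hold=21.8051 ⇒ V=21.8051 continue  boundary S*=-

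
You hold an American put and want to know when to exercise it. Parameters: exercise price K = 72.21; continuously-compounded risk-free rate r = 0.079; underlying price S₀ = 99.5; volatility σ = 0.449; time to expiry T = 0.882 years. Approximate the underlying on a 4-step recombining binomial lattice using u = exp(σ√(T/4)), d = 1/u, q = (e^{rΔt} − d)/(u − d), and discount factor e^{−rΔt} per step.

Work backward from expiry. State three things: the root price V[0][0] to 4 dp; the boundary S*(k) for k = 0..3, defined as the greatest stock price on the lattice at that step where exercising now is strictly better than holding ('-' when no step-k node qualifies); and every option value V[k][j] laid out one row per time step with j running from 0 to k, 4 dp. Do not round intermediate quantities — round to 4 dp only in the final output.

params: Δt=0.22050 u=1.23471 d=0.80990 q=0.48885 e^(-rΔt)=0.98273
t_4 payoffs: 29.3987 6.9434 0.0000 0.0000 0.0000
t_3: node(3,0) S=52.8597 payoff=19.3503 vs cont=18.1033 → 19.3503 [stop]  node(3,1) S=80.5855 payoff=0.0000 vs cont=3.4878 → 3.4878 [wait]  node(3,2) S=122.8540 payoff=0.0000 vs cont=0.0000 → 0.0000 [wait]  node(3,3) S=187.2930 payoff=0.0000 vs cont=0.0000 → 0.0000 [wait]  ⇒ S*(3)=52.8597
t_2: node(2,0) S=65.2666 payoff=6.9434 vs cont=11.3957 → 11.3957 [wait]  node(2,1) S=99.5000 payoff=0.0000 vs cont=1.7520 → 1.7520 [wait]  node(2,2) S=151.6895 payoff=0.0000 vs cont=0.0000 → 0.0000 [wait]  ⇒ S*(2)=-
t_1: node(1,0) S=80.5855 payoff=0.0000 vs cont=6.5660 → 6.5660 [wait]  node(1,1) S=122.8540 payoff=0.0000 vs cont=0.8801 → 0.8801 [wait]  ⇒ S*(1)=-
t_0: node(0,0) S=99.5000 payoff=0.0000 vs cont=3.7211 → 3.7211 [wait]  ⇒ S*(0)=-

price = 3.7211
boundary = - - - 52.8597
tree:
3.7211
6.5660 0.8801
11.3957 1.7520 0.0000
19.3503 3.4878 0.0000 0.0000
29.3987 6.9434 0.0000 0.0000 0.0000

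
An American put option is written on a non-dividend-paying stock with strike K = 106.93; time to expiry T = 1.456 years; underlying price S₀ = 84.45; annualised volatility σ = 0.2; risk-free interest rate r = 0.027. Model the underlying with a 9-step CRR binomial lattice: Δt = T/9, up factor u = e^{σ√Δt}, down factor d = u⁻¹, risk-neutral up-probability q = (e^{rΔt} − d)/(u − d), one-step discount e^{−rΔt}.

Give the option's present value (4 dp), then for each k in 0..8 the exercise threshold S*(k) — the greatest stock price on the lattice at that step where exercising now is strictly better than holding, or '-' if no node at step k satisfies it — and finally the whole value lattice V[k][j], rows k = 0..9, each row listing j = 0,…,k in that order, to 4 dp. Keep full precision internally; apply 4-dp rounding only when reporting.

price = 22.7377
boundary = - 77.9226 71.8998 77.9226 84.4500 77.9226 84.4500 91.5241 99.1909
tree:
22.7377
29.0074 16.8395
35.0302 22.5045 11.4780
40.5875 29.0074 16.3774 6.8145
45.7153 35.0302 22.4800 10.5866 3.2066
50.4468 40.5875 29.0074 15.8179 5.5928 0.9148
54.8125 45.7153 35.0302 22.4800 9.4783 1.8640 0.0000
58.8408 50.4468 40.5875 29.0074 15.4059 3.7981 0.0000 0.0000
62.5578 54.8125 45.7153 35.0302 22.4800 7.7391 0.0000 0.0000 0.0000
65.9874 58.8408 50.4468 40.5875 29.0074 15.4059 0.0000 0.0000 0.0000 0.0000

Δt=0.16178  u=1.08377  d=0.92271  q=0.50708  discount=0.99564
step 9 (expiry): payoffs max(K−S,0) = 65.9874 58.8408 50.4468 40.5875 29.0074 15.4059 0.0000 0.0000 0.0000 0.0000
step 8: (k=8,j=0): S=44.3722, (K−S)⁺=62.5578, hold=62.0917 ⇒ V=62.5578 exercise | (k=8,j=1): S=52.1175, (K−S)⁺=54.8125, hold=54.3465 ⇒ V=54.8125 exercise | (k=8,j=2): S=61.2147, (K−S)⁺=45.7153, hold=45.2493 ⇒ V=45.7153 exercise | (k=8,j=3): S=71.8998, (K−S)⁺=35.0302, hold=34.5642 ⇒ V=35.0302 exercise | (k=8,j=4): S=84.4500, (K−S)⁺=22.4800, hold=22.0139 ⇒ V=22.4800 exercise | (k=8,j=5): S=99.1909, (K−S)⁺=7.7391, hold=7.5608 ⇒ V=7.7391 exercise | (k=8,j=6): S=116.5048, (K−S)⁺=0.0000, hold=0.0000 ⇒ V=0.0000 continue | (k=8,j=7): S=136.8409, (K−S)⁺=0.0000, hold=0.0000 ⇒ V=0.0000 continue | (k=8,j=8): S=160.7267, (K−S)⁺=0.0000, hold=0.0000 ⇒ V=0.0000 continue  boundary S*=99.1909
step 7: (k=7,j=0): S=48.0892, (K−S)⁺=58.8408, hold=58.3748 ⇒ V=58.8408 exercise | (k=7,j=1): S=56.4832, (K−S)⁺=50.4468, hold=49.9807 ⇒ V=50.4468 exercise | (k=7,j=2): S=66.3425, (K−S)⁺=40.5875, hold=40.1215 ⇒ V=40.5875 exercise | (k=7,j=3): S=77.9226, (K−S)⁺=29.0074, hold=28.5413 ⇒ V=29.0074 exercise | (k=7,j=4): S=91.5241, (K−S)⁺=15.4059, hold=14.9398 ⇒ V=15.4059 exercise | (k=7,j=5): S=107.4998, (K−S)⁺=0.0000, hold=3.7981 ⇒ V=3.7981 continue | (k=7,j=6): S=126.2641, (K−S)⁺=0.0000, hold=0.0000 ⇒ V=0.0000 continue | (k=7,j=7): S=148.3037, (K−S)⁺=0.0000, hold=0.0000 ⇒ V=0.0000 continue  boundary S*=91.5241
step 6: (k=6,j=0): S=52.1175, (K−S)⁺=54.8125, hold=54.3465 ⇒ V=54.8125 exercise | (k=6,j=1): S=61.2147, (K−S)⁺=45.7153, hold=45.2493 ⇒ V=45.7153 exercise | (k=6,j=2): S=71.8998, (K−S)⁺=35.0302, hold=34.5642 ⇒ V=35.0302 exercise | (k=6,j=3): S=84.4500, (K−S)⁺=22.4800, hold=22.0139 ⇒ V=22.4800 exercise | (k=6,j=4): S=99.1909, (K−S)⁺=7.7391, hold=9.4783 ⇒ V=9.4783 continue | (k=6,j=5): S=116.5048, (K−S)⁺=0.0000, hold=1.8640 ⇒ V=1.8640 continue | (k=6,j=6): S=136.8409, (K−S)⁺=0.0000, hold=0.0000 ⇒ V=0.0000 continue  boundary S*=84.4500
step 5: (k=5,j=0): S=56.4832, (K−S)⁺=50.4468, hold=49.9807 ⇒ V=50.4468 exercise | (k=5,j=1): S=66.3425, (K−S)⁺=40.5875, hold=40.1215 ⇒ V=40.5875 exercise | (k=5,j=2): S=77.9226, (K−S)⁺=29.0074, hold=28.5413 ⇒ V=29.0074 exercise | (k=5,j=3): S=91.5241, (K−S)⁺=15.4059, hold=15.8179 ⇒ V=15.8179 continue | (k=5,j=4): S=107.4998, (K−S)⁺=0.0000, hold=5.5928 ⇒ V=5.5928 continue | (k=5,j=5): S=126.2641, (K−S)⁺=0.0000, hold=0.9148 ⇒ V=0.9148 continue  boundary S*=77.9226
step 4: (k=4,j=0): S=61.2147, (K−S)⁺=45.7153, hold=45.2493 ⇒ V=45.7153 exercise | (k=4,j=1): S=71.8998, (K−S)⁺=35.0302, hold=34.5642 ⇒ V=35.0302 exercise | (k=4,j=2): S=84.4500, (K−S)⁺=22.4800, hold=22.2220 ⇒ V=22.4800 exercise | (k=4,j=3): S=99.1909, (K−S)⁺=7.7391, hold=10.5866 ⇒ V=10.5866 continue | (k=4,j=4): S=116.5048, (K−S)⁺=0.0000, hold=3.2066 ⇒ V=3.2066 continue  boundary S*=84.4500
step 3: (k=3,j=0): S=66.3425, (K−S)⁺=40.5875, hold=40.1215 ⇒ V=40.5875 exercise | (k=3,j=1): S=77.9226, (K−S)⁺=29.0074, hold=28.5413 ⇒ V=29.0074 exercise | (k=3,j=2): S=91.5241, (K−S)⁺=15.4059, hold=16.3774 ⇒ V=16.3774 continue | (k=3,j=3): S=107.4998, (K−S)⁺=0.0000, hold=6.8145 ⇒ V=6.8145 continue  boundary S*=77.9226
step 2: (k=2,j=0): S=71.8998, (K−S)⁺=35.0302, hold=34.5642 ⇒ V=35.0302 exercise | (k=2,j=1): S=84.4500, (K−S)⁺=22.4800, hold=22.5045 ⇒ V=22.5045 continue | (k=2,j=2): S=99.1909, (K−S)⁺=7.7391, hold=11.4780 ⇒ V=11.4780 continue  boundary S*=71.8998
step 1: (k=1,j=0): S=77.9226, (K−S)⁺=29.0074, hold=28.5537 ⇒ V=29.0074 exercise | (k=1,j=1): S=91.5241, (K−S)⁺=15.4059, hold=16.8395 ⇒ V=16.8395 continue  boundary S*=77.9226
step 0: (k=0,j=0): S=84.4500, (K−S)⁺=22.4800, hold=22.7377 ⇒ V=22.7377 continue  boundary S*=-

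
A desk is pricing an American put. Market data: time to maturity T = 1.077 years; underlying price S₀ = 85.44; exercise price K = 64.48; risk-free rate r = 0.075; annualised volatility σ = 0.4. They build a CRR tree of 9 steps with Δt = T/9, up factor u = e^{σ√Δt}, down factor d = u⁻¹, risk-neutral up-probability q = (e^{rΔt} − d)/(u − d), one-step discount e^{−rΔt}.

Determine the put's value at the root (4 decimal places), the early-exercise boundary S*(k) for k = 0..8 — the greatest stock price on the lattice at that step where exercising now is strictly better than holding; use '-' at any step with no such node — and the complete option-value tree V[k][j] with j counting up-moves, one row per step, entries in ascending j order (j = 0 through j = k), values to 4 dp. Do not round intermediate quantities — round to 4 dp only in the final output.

Δt=0.11967, u=1.14840, d=0.87078, q=0.49794, disc=e^(-rΔt)=0.99107
k=9 terminal: V=max(K-S,0) → 39.8868 32.0458 21.7049 8.0670 0.0000 0.0000 0.0000 0.0000 0.0000 0.0000
k=8: j=0 S=28.2429 intr=36.2371 cont=35.6610 V=36.2371[EX]; j=1 S=37.2475 intr=27.2325 cont=26.6564 V=27.2325[EX]; j=2 S=49.1231 intr=15.3569 cont=14.7808 V=15.3569[EX]; j=3 S=64.7848 intr=0.0000 cont=4.0140 V=4.0140[hold]; j=4 S=85.4400 intr=0.0000 cont=0.0000 V=0.0000[hold]; j=5 S=112.6806 intr=0.0000 cont=0.0000 V=0.0000[hold]; j=6 S=148.6063 intr=0.0000 cont=0.0000 V=0.0000[hold]; j=7 S=195.9860 intr=0.0000 cont=0.0000 V=0.0000[hold]; j=8 S=258.4717 intr=0.0000 cont=0.0000 V=0.0000[hold]  S*(8)=49.1231
k=7: j=0 S=32.4342 intr=32.0458 cont=31.4697 V=32.0458[EX]; j=1 S=42.7751 intr=21.7049 cont=21.1287 V=21.7049[EX]; j=2 S=56.4130 intr=8.0670 cont=9.6221 V=9.6221[hold]; j=3 S=74.3990 intr=0.0000 cont=1.9973 V=1.9973[hold]; j=4 S=98.1195 intr=0.0000 cont=0.0000 V=0.0000[hold]; j=5 S=129.4026 intr=0.0000 cont=0.0000 V=0.0000[hold]; j=6 S=170.6597 intr=0.0000 cont=0.0000 V=0.0000[hold]; j=7 S=225.0707 intr=0.0000 cont=0.0000 V=0.0000[hold]  S*(7)=42.7751
k=6: j=0 S=37.2475 intr=27.2325 cont=26.6564 V=27.2325[EX]; j=1 S=49.1231 intr=15.3569 cont=15.5483 V=15.5483[hold]; j=2 S=64.7848 intr=0.0000 cont=5.7734 V=5.7734[hold]; j=3 S=85.4400 intr=0.0000 cont=0.9938 V=0.9938[hold]; j=4 S=112.6806 intr=0.0000 cont=0.0000 V=0.0000[hold]; j=5 S=148.6063 intr=0.0000 cont=0.0000 V=0.0000[hold]; j=6 S=195.9860 intr=0.0000 cont=0.0000 V=0.0000[hold]  S*(6)=37.2475
k=5: j=0 S=42.7751 intr=21.7049 cont=21.2232 V=21.7049[EX]; j=1 S=56.4130 intr=8.0670 cont=10.5856 V=10.5856[hold]; j=2 S=74.3990 intr=0.0000 cont=3.3631 V=3.3631[hold]; j=3 S=98.1195 intr=0.0000 cont=0.4945 V=0.4945[hold]; j=4 S=129.4026 intr=0.0000 cont=0.0000 V=0.0000[hold]; j=5 S=170.6597 intr=0.0000 cont=0.0000 V=0.0000[hold]  S*(5)=42.7751
k=4: j=0 S=49.1231 intr=15.3569 cont=16.0237 V=16.0237[hold]; j=1 S=64.7848 intr=0.0000 cont=6.9268 V=6.9268[hold]; j=2 S=85.4400 intr=0.0000 cont=1.9175 V=1.9175[hold]; j=3 S=112.6806 intr=0.0000 cont=0.2460 V=0.2460[hold]; j=4 S=148.6063 intr=0.0000 cont=0.0000 V=0.0000[hold]  S*(4)=-
k=3: j=0 S=56.4130 intr=8.0670 cont=11.3914 V=11.3914[hold]; j=1 S=74.3990 intr=0.0000 cont=4.3929 V=4.3929[hold]; j=2 S=98.1195 intr=0.0000 cont=1.0755 V=1.0755[hold]; j=3 S=129.4026 intr=0.0000 cont=0.1224 V=0.1224[hold]  S*(3)=-
k=2: j=0 S=64.7848 intr=0.0000 cont=7.8359 V=7.8359[hold]; j=1 S=85.4400 intr=0.0000 cont=2.7165 V=2.7165[hold]; j=2 S=112.6806 intr=0.0000 cont=0.5956 V=0.5956[hold]  S*(2)=-
k=1: j=0 S=74.3990 intr=0.0000 cont=5.2396 V=5.2396[hold]; j=1 S=98.1195 intr=0.0000 cont=1.6456 V=1.6456[hold]  S*(1)=-
k=0: j=0 S=85.4400 intr=0.0000 cont=3.4192 V=3.4192[hold]  S*(0)=-

price = 3.4192
boundary = - - - - - 42.7751 37.2475 42.7751 49.1231
tree:
3.4192
5.2396 1.6456
7.8359 2.7165 0.5956
11.3914 4.3929 1.0755 0.1224
16.0237 6.9268 1.9175 0.2460 0.0000
21.7049 10.5856 3.3631 0.4945 0.0000 0.0000
27.2325 15.5483 5.7734 0.9938 0.0000 0.0000 0.0000
32.0458 21.7049 9.6221 1.9973 0.0000 0.0000 0.0000 0.0000
36.2371 27.2325 15.3569 4.0140 0.0000 0.0000 0.0000 0.0000 0.0000
39.8868 32.0458 21.7049 8.0670 0.0000 0.0000 0.0000 0.0000 0.0000 0.0000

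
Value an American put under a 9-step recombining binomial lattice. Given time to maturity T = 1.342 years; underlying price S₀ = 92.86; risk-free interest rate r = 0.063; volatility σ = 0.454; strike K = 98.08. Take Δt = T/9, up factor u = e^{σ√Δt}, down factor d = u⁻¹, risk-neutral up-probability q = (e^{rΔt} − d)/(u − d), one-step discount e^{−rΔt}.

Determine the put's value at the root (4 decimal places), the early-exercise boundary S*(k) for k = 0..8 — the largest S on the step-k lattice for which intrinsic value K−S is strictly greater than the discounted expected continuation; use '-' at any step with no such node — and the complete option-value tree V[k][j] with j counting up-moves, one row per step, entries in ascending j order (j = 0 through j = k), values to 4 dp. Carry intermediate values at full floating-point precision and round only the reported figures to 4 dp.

price = 19.0694
boundary = - - - 54.8805 46.0555 54.8805 65.3966 54.8805 65.3966
tree:
19.0694
25.7964 12.2432
33.9064 17.6219 6.7267
43.1995 24.6242 10.4729 2.8493
52.0245 33.2534 15.8711 4.9008 0.7097
59.4305 43.1995 23.2595 8.2747 1.3860 0.0000
65.6455 52.0245 32.6834 13.6293 2.7064 0.0000 0.0000
70.8611 59.4305 43.1995 21.6759 5.2849 0.0000 0.0000 0.0000
75.2380 65.6455 52.0245 32.6834 10.3200 0.0000 0.0000 0.0000 0.0000
78.9111 70.8611 59.4305 43.1995 20.1523 0.0000 0.0000 0.0000 0.0000 0.0000

Δt=0.14911  u=1.19162  d=0.83920  q=0.48307  discount=0.99065
step 9 (expiry): payoffs max(K−S,0) = 78.9111 70.8611 59.4305 43.1995 20.1523 0.0000 0.0000 0.0000 0.0000 0.0000
step 8: (k=8,j=0): S=22.8420, (K−S)⁺=75.2380, hold=74.3210 ⇒ V=75.2380 exercise | (k=8,j=1): S=32.4345, (K−S)⁺=65.6455, hold=64.7284 ⇒ V=65.6455 exercise | (k=8,j=2): S=46.0555, (K−S)⁺=52.0245, hold=51.1075 ⇒ V=52.0245 exercise | (k=8,j=3): S=65.3966, (K−S)⁺=32.6834, hold=31.7664 ⇒ V=32.6834 exercise | (k=8,j=4): S=92.8600, (K−S)⁺=5.2200, hold=10.3200 ⇒ V=10.3200 continue | (k=8,j=5): S=131.8568, (K−S)⁺=0.0000, hold=0.0000 ⇒ V=0.0000 continue | (k=8,j=6): S=187.2304, (K−S)⁺=0.0000, hold=0.0000 ⇒ V=0.0000 continue | (k=8,j=7): S=265.8582, (K−S)⁺=0.0000, hold=0.0000 ⇒ V=0.0000 continue | (k=8,j=8): S=377.5060, (K−S)⁺=0.0000, hold=0.0000 ⇒ V=0.0000 continue  boundary S*=65.3966
step 7: (k=7,j=0): S=27.2189, (K−S)⁺=70.8611, hold=69.9441 ⇒ V=70.8611 exercise | (k=7,j=1): S=38.6495, (K−S)⁺=59.4305, hold=58.5134 ⇒ V=59.4305 exercise | (k=7,j=2): S=54.8805, (K−S)⁺=43.1995, hold=42.2825 ⇒ V=43.1995 exercise | (k=7,j=3): S=77.9277, (K−S)⁺=20.1523, hold=21.6759 ⇒ V=21.6759 continue | (k=7,j=4): S=110.6536, (K−S)⁺=0.0000, hold=5.2849 ⇒ V=5.2849 continue | (k=7,j=5): S=157.1229, (K−S)⁺=0.0000, hold=0.0000 ⇒ V=0.0000 continue | (k=7,j=6): S=223.1070, (K−S)⁺=0.0000, hold=0.0000 ⇒ V=0.0000 continue | (k=7,j=7): S=316.8013, (K−S)⁺=0.0000, hold=0.0000 ⇒ V=0.0000 continue  boundary S*=54.8805
step 6: (k=6,j=0): S=32.4345, (K−S)⁺=65.6455, hold=64.7284 ⇒ V=65.6455 exercise | (k=6,j=1): S=46.0555, (K−S)⁺=52.0245, hold=51.1075 ⇒ V=52.0245 exercise | (k=6,j=2): S=65.3966, (K−S)⁺=32.6834, hold=32.4955 ⇒ V=32.6834 exercise | (k=6,j=3): S=92.8600, (K−S)⁺=5.2200, hold=13.6293 ⇒ V=13.6293 continue | (k=6,j=4): S=131.8568, (K−S)⁺=0.0000, hold=2.7064 ⇒ V=2.7064 continue | (k=6,j=5): S=187.2304, (K−S)⁺=0.0000, hold=0.0000 ⇒ V=0.0000 continue | (k=6,j=6): S=265.8582, (K−S)⁺=0.0000, hold=0.0000 ⇒ V=0.0000 continue  boundary S*=65.3966
step 5: (k=5,j=0): S=38.6495, (K−S)⁺=59.4305, hold=58.5134 ⇒ V=59.4305 exercise | (k=5,j=1): S=54.8805, (K−S)⁺=43.1995, hold=42.2825 ⇒ V=43.1995 exercise | (k=5,j=2): S=77.9277, (K−S)⁺=20.1523, hold=23.2595 ⇒ V=23.2595 continue | (k=5,j=3): S=110.6536, (K−S)⁺=0.0000, hold=8.2747 ⇒ V=8.2747 continue | (k=5,j=4): S=157.1229, (K−S)⁺=0.0000, hold=1.3860 ⇒ V=1.3860 continue | (k=5,j=5): S=223.1070, (K−S)⁺=0.0000, hold=0.0000 ⇒ V=0.0000 continue  boundary S*=54.8805
step 4: (k=4,j=0): S=46.0555, (K−S)⁺=52.0245, hold=51.1075 ⇒ V=52.0245 exercise | (k=4,j=1): S=65.3966, (K−S)⁺=32.6834, hold=33.2534 ⇒ V=33.2534 continue | (k=4,j=2): S=92.8600, (K−S)⁺=5.2200, hold=15.8711 ⇒ V=15.8711 continue | (k=4,j=3): S=131.8568, (K−S)⁺=0.0000, hold=4.9008 ⇒ V=4.9008 continue | (k=4,j=4): S=187.2304, (K−S)⁺=0.0000, hold=0.7097 ⇒ V=0.7097 continue  boundary S*=46.0555
step 3: (k=3,j=0): S=54.8805, (K−S)⁺=43.1995, hold=42.5552 ⇒ V=43.1995 exercise | (k=3,j=1): S=77.9277, (K−S)⁺=20.1523, hold=24.6242 ⇒ V=24.6242 continue | (k=3,j=2): S=110.6536, (K−S)⁺=0.0000, hold=10.4729 ⇒ V=10.4729 continue | (k=3,j=3): S=157.1229, (K−S)⁺=0.0000, hold=2.8493 ⇒ V=2.8493 continue  boundary S*=54.8805
step 2: (k=2,j=0): S=65.3966, (K−S)⁺=32.6834, hold=33.9064 ⇒ V=33.9064 continue | (k=2,j=1): S=92.8600, (K−S)⁺=5.2200, hold=17.6219 ⇒ V=17.6219 continue | (k=2,j=2): S=131.8568, (K−S)⁺=0.0000, hold=6.7267 ⇒ V=6.7267 continue  boundary S*=-
step 1: (k=1,j=0): S=77.9277, (K−S)⁺=20.1523, hold=25.7964 ⇒ V=25.7964 continue | (k=1,j=1): S=110.6536, (K−S)⁺=0.0000, hold=12.2432 ⇒ V=12.2432 continue  boundary S*=-
step 0: (k=0,j=0): S=92.8600, (K−S)⁺=5.2200, hold=19.0694 ⇒ V=19.0694 continue  boundary S*=-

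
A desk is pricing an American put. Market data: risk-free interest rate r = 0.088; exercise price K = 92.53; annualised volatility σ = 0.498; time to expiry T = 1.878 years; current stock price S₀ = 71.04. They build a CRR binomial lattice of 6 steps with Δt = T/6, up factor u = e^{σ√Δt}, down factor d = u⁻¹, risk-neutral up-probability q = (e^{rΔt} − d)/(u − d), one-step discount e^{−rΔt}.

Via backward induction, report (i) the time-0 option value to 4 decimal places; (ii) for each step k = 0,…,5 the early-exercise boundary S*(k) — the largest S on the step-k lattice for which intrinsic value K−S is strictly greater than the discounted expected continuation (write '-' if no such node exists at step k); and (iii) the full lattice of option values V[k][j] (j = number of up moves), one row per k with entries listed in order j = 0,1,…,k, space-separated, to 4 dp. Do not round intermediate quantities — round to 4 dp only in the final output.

price = 27.8340
boundary = - 53.7654 40.6914 53.7654 40.6914 53.7654
tree:
27.8340
38.7646 17.6237
51.8386 26.6284 8.9039
61.7334 38.7646 15.0435 2.7777
69.2221 51.8386 24.6764 5.4938 0.0000
74.8898 61.7334 38.7646 10.8656 0.0000 0.0000
79.1794 69.2221 51.8386 21.4900 0.0000 0.0000 0.0000

Δt=0.31300  u=1.32130  d=0.75683  q=0.48027  discount=0.97283
step 6 (expiry): payoffs max(K−S,0) = 79.1794 69.2221 51.8386 21.4900 0.0000 0.0000 0.0000
step 5: (k=5,j=0): S=17.6402, (K−S)⁺=74.8898, hold=72.3760 ⇒ V=74.8898 exercise | (k=5,j=1): S=30.7966, (K−S)⁺=61.7334, hold=59.2195 ⇒ V=61.7334 exercise | (k=5,j=2): S=53.7654, (K−S)⁺=38.7646, hold=36.2507 ⇒ V=38.7646 exercise | (k=5,j=3): S=93.8649, (K−S)⁺=0.0000, hold=10.8656 ⇒ V=10.8656 continue | (k=5,j=4): S=163.8715, (K−S)⁺=0.0000, hold=0.0000 ⇒ V=0.0000 continue | (k=5,j=5): S=286.0906, (K−S)⁺=0.0000, hold=0.0000 ⇒ V=0.0000 continue  boundary S*=53.7654
step 4: (k=4,j=0): S=23.3079, (K−S)⁺=69.2221, hold=66.7083 ⇒ V=69.2221 exercise | (k=4,j=1): S=40.6914, (K−S)⁺=51.8386, hold=49.3247 ⇒ V=51.8386 exercise | (k=4,j=2): S=71.0400, (K−S)⁺=21.4900, hold=24.6764 ⇒ V=24.6764 continue | (k=4,j=3): S=124.0233, (K−S)⁺=0.0000, hold=5.4938 ⇒ V=5.4938 continue | (k=4,j=4): S=216.5227, (K−S)⁺=0.0000, hold=0.0000 ⇒ V=0.0000 continue  boundary S*=40.6914
step 3: (k=3,j=0): S=30.7966, (K−S)⁺=61.7334, hold=59.2195 ⇒ V=61.7334 exercise | (k=3,j=1): S=53.7654, (K−S)⁺=38.7646, hold=37.7395 ⇒ V=38.7646 exercise | (k=3,j=2): S=93.8649, (K−S)⁺=0.0000, hold=15.0435 ⇒ V=15.0435 continue | (k=3,j=3): S=163.8715, (K−S)⁺=0.0000, hold=2.7777 ⇒ V=2.7777 continue  boundary S*=53.7654
step 2: (k=2,j=0): S=40.6914, (K−S)⁺=51.8386, hold=49.3247 ⇒ V=51.8386 exercise | (k=2,j=1): S=71.0400, (K−S)⁺=21.4900, hold=26.6284 ⇒ V=26.6284 continue | (k=2,j=2): S=124.0233, (K−S)⁺=0.0000, hold=8.9039 ⇒ V=8.9039 continue  boundary S*=40.6914
step 1: (k=1,j=0): S=53.7654, (K−S)⁺=38.7646, hold=38.6515 ⇒ V=38.7646 exercise | (k=1,j=1): S=93.8649, (K−S)⁺=0.0000, hold=17.6237 ⇒ V=17.6237 continue  boundary S*=53.7654
step 0: (k=0,j=0): S=71.0400, (K−S)⁺=21.4900, hold=27.8340 ⇒ V=27.8340 continue  boundary S*=-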